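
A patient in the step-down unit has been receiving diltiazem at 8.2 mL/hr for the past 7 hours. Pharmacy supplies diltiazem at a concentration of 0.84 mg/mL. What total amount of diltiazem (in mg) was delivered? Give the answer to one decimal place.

Drug rate = 8.2 mL/hr × 0.84 mg/mL = 6.888 mg/hr
Total = 6.888 mg/hr × 7 hr = 48.216 mg

48.2 mg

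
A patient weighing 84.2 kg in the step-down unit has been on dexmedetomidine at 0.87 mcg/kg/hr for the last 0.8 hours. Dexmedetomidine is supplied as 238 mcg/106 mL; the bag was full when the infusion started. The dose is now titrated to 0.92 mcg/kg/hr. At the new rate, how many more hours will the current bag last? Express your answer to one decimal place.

2.3 hours

Initial rate:
Dose = 0.87 mcg/kg/hr × 84.2 kg = 73.254 mcg/hr
Concentration = 238 mcg ÷ 106 mL = 2.245283 mcg/mL
Rate = 73.254 mcg/hr ÷ 2.245283 mcg/mL = 32.62573 mL/hr
Volume infused so far = 32.62573 mL/hr × 0.8 hr = 26.10058 mL
Volume remaining = 106 − 26.10058 = 79.89942 mL
New rate:
Dose = 0.92 mcg/kg/hr × 84.2 kg = 77.464 mcg/hr
Rate = 77.464 mcg/hr ÷ 2.245283 mcg/mL = 34.50077 mL/hr
Time remaining = 79.89942 mL ÷ 34.50077 mL/hr = 2.315873 hr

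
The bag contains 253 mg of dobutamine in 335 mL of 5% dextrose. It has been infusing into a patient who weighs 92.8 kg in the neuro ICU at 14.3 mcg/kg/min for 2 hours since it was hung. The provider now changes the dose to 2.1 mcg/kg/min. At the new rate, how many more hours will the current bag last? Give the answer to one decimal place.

Initial rate:
Dose = 14.3 mcg/kg/min × 92.8 kg = 1327.04 mcg/min
1327.04 mcg/min × 60 min/hr = 79622.4 mcg/hr
Concentration = 253 mg ÷ 335 mL = 0.7552239 mg/mL = 755.2239 mcg/mL
Rate = 79622.4 mcg/hr ÷ 755.2239 mcg/mL = 105.4289 mL/hr
Volume infused so far = 105.4289 mL/hr × 2 hr = 210.8577 mL
Volume remaining = 335 − 210.8577 = 124.1423 mL
New rate:
Dose = 2.1 mcg/kg/min × 92.8 kg = 194.88 mcg/min
194.88 mcg/min × 60 min/hr = 11692.8 mcg/hr
Rate = 11692.8 mcg/hr ÷ 755.2239 mcg/mL = 15.48256 mL/hr
Time remaining = 124.1423 mL ÷ 15.48256 mL/hr = 8.018199 hr

8.0 hours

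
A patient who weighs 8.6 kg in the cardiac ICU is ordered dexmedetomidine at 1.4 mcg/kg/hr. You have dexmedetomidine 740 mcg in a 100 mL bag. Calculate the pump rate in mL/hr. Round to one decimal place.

1.6 mL/hr

Dose = 1.4 mcg/kg/hr × 8.6 kg = 12.04 mcg/hr
Concentration = 740 mcg ÷ 100 mL = 7.4 mcg/mL
Rate = 12.04 mcg/hr ÷ 7.4 mcg/mL = 1.627027 mL/hr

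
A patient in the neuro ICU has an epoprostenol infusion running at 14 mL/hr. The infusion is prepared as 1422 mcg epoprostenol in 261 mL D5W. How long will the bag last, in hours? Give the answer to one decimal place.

Duration = 261 mL ÷ 14 mL/hr = 18.64286 hr

18.6 hours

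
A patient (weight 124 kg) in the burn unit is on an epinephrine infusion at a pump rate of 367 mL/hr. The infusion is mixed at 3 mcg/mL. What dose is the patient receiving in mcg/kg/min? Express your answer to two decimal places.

0.15 mcg/kg/min

Drug rate = 367 mL/hr × 3 mcg/mL = 1101 mcg/hr
1101 mcg/hr ÷ 60 min/hr = 18.35 mcg/min
18.35 mcg/min ÷ 124 kg = 0.1479839 mcg/kg/min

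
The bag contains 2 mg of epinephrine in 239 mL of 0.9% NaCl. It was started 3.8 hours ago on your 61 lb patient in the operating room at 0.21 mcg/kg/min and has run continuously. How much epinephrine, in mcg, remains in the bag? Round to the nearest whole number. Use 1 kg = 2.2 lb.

672 mcg

Weight = 61 lb ÷ 2.2 lb/kg = 27.72727 kg
Dose = 0.21 mcg/kg/min × 27.72727 kg = 5.822727 mcg/min
5.822727 mcg/min × 60 min/hr = 349.3636 mcg/hr
Concentration = 2 mg ÷ 239 mL = 0.008368201 mg/mL = 8.368201 mcg/mL
Rate = 349.3636 mcg/hr ÷ 8.368201 mcg/mL = 41.74895 mL/hr
Volume infused = 41.74895 mL/hr × 3.8 hr = 158.646 mL
Volume remaining = 239 − 158.646 = 80.35397 mL
Drug remaining = 80.35397 mL × 8.368201 mcg/mL = 672.4182 mcg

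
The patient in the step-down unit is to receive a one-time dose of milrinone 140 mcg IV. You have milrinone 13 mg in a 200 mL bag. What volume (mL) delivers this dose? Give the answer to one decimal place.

Concentration = 13 mg ÷ 200 mL = 0.065 mg/mL = 65 mcg/mL
Volume = 140 mcg ÷ 65 mcg/mL = 2.153846 mL

2.2 mL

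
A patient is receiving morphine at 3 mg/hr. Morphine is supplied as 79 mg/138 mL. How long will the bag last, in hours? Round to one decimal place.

26.3 hours

Concentration = 79 mg ÷ 138 mL = 0.5724638 mg/mL
Rate = 3 mg/hr ÷ 0.5724638 mg/mL = 5.240506 mL/hr
Duration = 138 mL ÷ 5.240506 mL/hr = 26.33333 hr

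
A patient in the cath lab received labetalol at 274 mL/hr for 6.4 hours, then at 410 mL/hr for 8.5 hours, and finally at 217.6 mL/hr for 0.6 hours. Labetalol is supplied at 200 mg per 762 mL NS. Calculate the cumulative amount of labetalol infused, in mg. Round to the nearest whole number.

1409 mg

Concentration = 200 mg ÷ 762 mL = 0.2624672 mg/mL
Stage 1: 274 mL/hr × 6.4 hr = 1753.6 mL → 1753.6 mL × 0.2624672 mg/mL = 460.2625 mg
Stage 2: 410 mL/hr × 8.5 hr = 3485 mL → 3485 mL × 0.2624672 mg/mL = 914.6982 mg
Stage 3: 217.6 mL/hr × 0.6 hr = 130.56 mL → 130.56 mL × 0.2624672 mg/mL = 34.26772 mg
Total = 460.2625 + 914.6982 + 34.26772 = 1409.228 mg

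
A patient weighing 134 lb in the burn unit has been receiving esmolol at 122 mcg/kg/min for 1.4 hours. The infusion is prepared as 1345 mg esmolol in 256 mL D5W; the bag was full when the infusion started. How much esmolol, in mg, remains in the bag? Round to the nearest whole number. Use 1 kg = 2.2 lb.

721 mg

Weight = 134 lb ÷ 2.2 lb/kg = 60.90909 kg
Dose = 122 mcg/kg/min × 60.90909 kg = 7430.909 mcg/min
7430.909 mcg/min × 60 min/hr = 445854.5 mcg/hr
Concentration = 1345 mg ÷ 256 mL = 5.253906 mg/mL = 5253.906 mcg/mL
Rate = 445854.5 mcg/hr ÷ 5253.906 mcg/mL = 84.86153 mL/hr
Volume infused = 84.86153 mL/hr × 1.4 hr = 118.8061 mL
Volume remaining = 256 − 118.8061 = 137.1939 mL
Drug remaining = 137.1939 mL × 5253.906 mcg/mL = 720803.6 mcg = 720.8036 mg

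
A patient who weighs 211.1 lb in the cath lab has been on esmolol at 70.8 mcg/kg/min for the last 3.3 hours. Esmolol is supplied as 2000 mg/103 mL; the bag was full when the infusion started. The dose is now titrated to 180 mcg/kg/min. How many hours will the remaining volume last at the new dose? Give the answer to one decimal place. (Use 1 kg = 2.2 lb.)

Initial rate:
Weight = 211.1 lb ÷ 2.2 lb/kg = 95.95455 kg
Dose = 70.8 mcg/kg/min × 95.95455 kg = 6793.582 mcg/min
6793.582 mcg/min × 60 min/hr = 407614.9 mcg/hr
Concentration = 2000 mg ÷ 103 mL = 19.41748 mg/mL = 19417.48 mcg/mL
Rate = 407614.9 mcg/hr ÷ 19417.48 mcg/mL = 20.99217 mL/hr
Volume infused so far = 20.99217 mL/hr × 3.3 hr = 69.27415 mL
Volume remaining = 103 − 69.27415 = 33.72585 mL
New rate:
Dose = 180 mcg/kg/min × 95.95455 kg = 17271.82 mcg/min
17271.82 mcg/min × 60 min/hr = 1036309 mcg/hr
Rate = 1036309 mcg/hr ÷ 19417.48 mcg/mL = 53.36992 mL/hr
Time remaining = 33.72585 mL ÷ 53.36992 mL/hr = 0.6319261 hr

0.6 hours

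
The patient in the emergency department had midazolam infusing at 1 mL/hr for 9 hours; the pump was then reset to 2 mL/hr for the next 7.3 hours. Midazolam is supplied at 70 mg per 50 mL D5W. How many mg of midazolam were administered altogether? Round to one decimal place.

Concentration = 70 mg ÷ 50 mL = 1.4 mg/mL
Stage 1: 1 mL/hr × 9 hr = 9 mL → 9 mL × 1.4 mg/mL = 12.6 mg
Stage 2: 2 mL/hr × 7.3 hr = 14.6 mL → 14.6 mL × 1.4 mg/mL = 20.44 mg
Total = 12.6 + 20.44 = 33.04 mg

33.0 mg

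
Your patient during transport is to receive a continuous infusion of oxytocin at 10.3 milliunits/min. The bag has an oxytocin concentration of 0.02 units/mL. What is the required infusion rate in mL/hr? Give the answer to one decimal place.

30.9 mL/hr

10.3 milliunits/min × 60 min/hr = 618 milliunits/hr
Concentration = 0.02 units/mL = 20 milliunits/mL
Rate = 618 milliunits/hr ÷ 20 milliunits/mL = 30.9 mL/hr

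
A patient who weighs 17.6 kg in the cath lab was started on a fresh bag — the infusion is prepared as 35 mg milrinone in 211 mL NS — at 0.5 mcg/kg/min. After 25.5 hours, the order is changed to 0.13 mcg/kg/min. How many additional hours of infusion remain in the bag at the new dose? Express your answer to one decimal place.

Initial rate:
Dose = 0.5 mcg/kg/min × 17.6 kg = 8.8 mcg/min
8.8 mcg/min × 60 min/hr = 528 mcg/hr
Concentration = 35 mg ÷ 211 mL = 0.1658768 mg/mL = 165.8768 mcg/mL
Rate = 528 mcg/hr ÷ 165.8768 mcg/mL = 3.183086 mL/hr
Volume infused so far = 3.183086 mL/hr × 25.5 hr = 81.16869 mL
Volume remaining = 211 − 81.16869 = 129.8313 mL
New rate:
Dose = 0.13 mcg/kg/min × 17.6 kg = 2.288 mcg/min
2.288 mcg/min × 60 min/hr = 137.28 mcg/hr
Rate = 137.28 mcg/hr ÷ 165.8768 mcg/mL = 0.8276023 mL/hr
Time remaining = 129.8313 mL ÷ 0.8276023 mL/hr = 156.8765 hr

156.9 hours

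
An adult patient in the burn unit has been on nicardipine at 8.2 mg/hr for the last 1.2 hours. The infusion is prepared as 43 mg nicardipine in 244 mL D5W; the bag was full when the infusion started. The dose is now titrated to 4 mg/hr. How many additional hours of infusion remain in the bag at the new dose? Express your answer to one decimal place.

Initial rate:
Concentration = 43 mg ÷ 244 mL = 0.1762295 mg/mL
Rate = 8.2 mg/hr ÷ 0.1762295 mg/mL = 46.53023 mL/hr
Volume infused so far = 46.53023 mL/hr × 1.2 hr = 55.83628 mL
Volume remaining = 244 − 55.83628 = 188.1637 mL
New rate:
Rate = 4 mg/hr ÷ 0.1762295 mg/mL = 22.69767 mL/hr
Time remaining = 188.1637 mL ÷ 22.69767 mL/hr = 8.29 hr

8.3 hours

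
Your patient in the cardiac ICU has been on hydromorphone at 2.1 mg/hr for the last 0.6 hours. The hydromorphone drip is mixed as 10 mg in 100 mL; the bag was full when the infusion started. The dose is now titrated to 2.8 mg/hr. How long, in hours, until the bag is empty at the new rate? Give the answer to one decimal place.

Initial rate:
Concentration = 10 mg ÷ 100 mL = 0.1 mg/mL
Rate = 2.1 mg/hr ÷ 0.1 mg/mL = 21 mL/hr
Volume infused so far = 21 mL/hr × 0.6 hr = 12.6 mL
Volume remaining = 100 − 12.6 = 87.4 mL
New rate:
Rate = 2.8 mg/hr ÷ 0.1 mg/mL = 28 mL/hr
Time remaining = 87.4 mL ÷ 28 mL/hr = 3.121429 hr

3.1 hours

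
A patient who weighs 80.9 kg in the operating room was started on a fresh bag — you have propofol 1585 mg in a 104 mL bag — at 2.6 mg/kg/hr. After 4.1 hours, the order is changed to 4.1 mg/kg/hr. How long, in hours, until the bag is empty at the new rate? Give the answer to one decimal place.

2.2 hours

Initial rate:
Dose = 2.6 mg/kg/hr × 80.9 kg = 210.34 mg/hr
Concentration = 1585 mg ÷ 104 mL = 15.24038 mg/mL
Rate = 210.34 mg/hr ÷ 15.24038 mg/mL = 13.80149 mL/hr
Volume infused so far = 13.80149 mL/hr × 4.1 hr = 56.5861 mL
Volume remaining = 104 − 56.5861 = 47.4139 mL
New rate:
Dose = 4.1 mg/kg/hr × 80.9 kg = 331.69 mg/hr
Rate = 331.69 mg/hr ÷ 15.24038 mg/mL = 21.76389 mL/hr
Time remaining = 47.4139 mL ÷ 21.76389 mL/hr = 2.178558 hr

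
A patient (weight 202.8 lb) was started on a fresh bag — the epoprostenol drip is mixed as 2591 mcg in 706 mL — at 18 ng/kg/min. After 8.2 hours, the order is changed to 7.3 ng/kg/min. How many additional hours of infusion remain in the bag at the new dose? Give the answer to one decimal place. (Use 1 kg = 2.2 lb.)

44.0 hours

Initial rate:
Weight = 202.8 lb ÷ 2.2 lb/kg = 92.18182 kg
Dose = 18 ng/kg/min × 92.18182 kg = 1659.273 ng/min
1659.273 ng/min × 60 min/hr = 99556.36 ng/hr
Concentration = 2591 mcg ÷ 706 mL = 3.669972 mcg/mL = 3669.972 ng/mL
Rate = 99556.36 ng/hr ÷ 3669.972 ng/mL = 27.12728 mL/hr
Volume infused so far = 27.12728 mL/hr × 8.2 hr = 222.4437 mL
Volume remaining = 706 − 222.4437 = 483.5563 mL
New rate:
Dose = 7.3 ng/kg/min × 92.18182 kg = 672.9273 ng/min
672.9273 ng/min × 60 min/hr = 40375.64 ng/hr
Rate = 40375.64 ng/hr ÷ 3669.972 ng/mL = 11.00162 mL/hr
Time remaining = 483.5563 mL ÷ 11.00162 mL/hr = 43.95319 hr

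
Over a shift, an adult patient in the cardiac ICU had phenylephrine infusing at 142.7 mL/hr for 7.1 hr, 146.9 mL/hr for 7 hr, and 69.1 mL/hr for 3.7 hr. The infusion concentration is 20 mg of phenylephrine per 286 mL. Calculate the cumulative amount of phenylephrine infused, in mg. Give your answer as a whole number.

Concentration = 20 mg ÷ 286 mL = 0.06993007 mg/mL
Stage 1: 142.7 mL/hr × 7.1 hr = 1013.17 mL → 1013.17 mL × 0.06993007 mg/mL = 70.85105 mg
Stage 2: 146.9 mL/hr × 7 hr = 1028.3 mL → 1028.3 mL × 0.06993007 mg/mL = 71.90909 mg
Stage 3: 69.1 mL/hr × 3.7 hr = 255.67 mL → 255.67 mL × 0.06993007 mg/mL = 17.87902 mg
Total = 70.85105 + 71.90909 + 17.87902 = 160.6392 mg

161 mg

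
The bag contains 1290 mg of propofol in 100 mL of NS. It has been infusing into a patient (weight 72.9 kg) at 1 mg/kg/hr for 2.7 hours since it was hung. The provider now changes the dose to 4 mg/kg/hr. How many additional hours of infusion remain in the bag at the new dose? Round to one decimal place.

Initial rate:
Dose = 1 mg/kg/hr × 72.9 kg = 72.9 mg/hr
Concentration = 1290 mg ÷ 100 mL = 12.9 mg/mL
Rate = 72.9 mg/hr ÷ 12.9 mg/mL = 5.651163 mL/hr
Volume infused so far = 5.651163 mL/hr × 2.7 hr = 15.25814 mL
Volume remaining = 100 − 15.25814 = 84.74186 mL
New rate:
Dose = 4 mg/kg/hr × 72.9 kg = 291.6 mg/hr
Rate = 291.6 mg/hr ÷ 12.9 mg/mL = 22.60465 mL/hr
Time remaining = 84.74186 mL ÷ 22.60465 mL/hr = 3.748868 hr

3.7 hours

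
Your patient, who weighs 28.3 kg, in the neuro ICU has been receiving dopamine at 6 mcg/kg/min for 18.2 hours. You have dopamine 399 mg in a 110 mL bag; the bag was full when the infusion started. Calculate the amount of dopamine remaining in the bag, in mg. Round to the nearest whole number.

Dose = 6 mcg/kg/min × 28.3 kg = 169.8 mcg/min
169.8 mcg/min × 60 min/hr = 10188 mcg/hr
Concentration = 399 mg ÷ 110 mL = 3.627273 mg/mL = 3627.273 mcg/mL
Rate = 10188 mcg/hr ÷ 3627.273 mcg/mL = 2.808722 mL/hr
Volume infused = 2.808722 mL/hr × 18.2 hr = 51.11874 mL
Volume remaining = 110 − 51.11874 = 58.88126 mL
Drug remaining = 58.88126 mL × 3627.273 mcg/mL = 213578.4 mcg = 213.5784 mg

214 mg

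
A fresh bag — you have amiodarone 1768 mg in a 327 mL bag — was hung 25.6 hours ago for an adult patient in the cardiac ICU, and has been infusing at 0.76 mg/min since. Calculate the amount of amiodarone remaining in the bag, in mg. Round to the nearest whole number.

601 mg

0.76 mg/min × 60 min/hr = 45.6 mg/hr
Concentration = 1768 mg ÷ 327 mL = 5.406728 mg/mL
Rate = 45.6 mg/hr ÷ 5.406728 mg/mL = 8.433937 mL/hr
Volume infused = 8.433937 mL/hr × 25.6 hr = 215.9088 mL
Volume remaining = 327 − 215.9088 = 111.0912 mL
Drug remaining = 111.0912 mL × 5.406728 mg/mL = 600.64 mg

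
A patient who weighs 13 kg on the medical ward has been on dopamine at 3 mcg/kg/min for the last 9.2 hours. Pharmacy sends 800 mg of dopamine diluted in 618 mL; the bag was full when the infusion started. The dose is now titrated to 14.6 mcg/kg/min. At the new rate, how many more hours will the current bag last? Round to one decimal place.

68.4 hours

Initial rate:
Dose = 3 mcg/kg/min × 13 kg = 39 mcg/min
39 mcg/min × 60 min/hr = 2340 mcg/hr
Concentration = 800 mg ÷ 618 mL = 1.294498 mg/mL = 1294.498 mcg/mL
Rate = 2340 mcg/hr ÷ 1294.498 mcg/mL = 1.80765 mL/hr
Volume infused so far = 1.80765 mL/hr × 9.2 hr = 16.63038 mL
Volume remaining = 618 − 16.63038 = 601.3696 mL
New rate:
Dose = 14.6 mcg/kg/min × 13 kg = 189.8 mcg/min
189.8 mcg/min × 60 min/hr = 11388 mcg/hr
Rate = 11388 mcg/hr ÷ 1294.498 mcg/mL = 8.79723 mL/hr
Time remaining = 601.3696 mL ÷ 8.79723 mL/hr = 68.35897 hr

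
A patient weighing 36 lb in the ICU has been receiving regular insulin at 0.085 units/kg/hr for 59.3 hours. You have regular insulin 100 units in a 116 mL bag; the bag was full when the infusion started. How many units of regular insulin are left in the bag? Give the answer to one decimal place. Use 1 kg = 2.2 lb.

Weight = 36 lb ÷ 2.2 lb/kg = 16.36364 kg
Dose = 0.085 units/kg/hr × 16.36364 kg = 1.390909 units/hr
Concentration = 100 units ÷ 116 mL = 0.862069 units/mL
Rate = 1.390909 units/hr ÷ 0.862069 units/mL = 1.613455 mL/hr
Volume infused = 1.613455 mL/hr × 59.3 hr = 95.67785 mL
Volume remaining = 116 − 95.67785 = 20.32215 mL
Drug remaining = 20.32215 mL × 0.862069 units/mL = 17.51909 units

17.5 units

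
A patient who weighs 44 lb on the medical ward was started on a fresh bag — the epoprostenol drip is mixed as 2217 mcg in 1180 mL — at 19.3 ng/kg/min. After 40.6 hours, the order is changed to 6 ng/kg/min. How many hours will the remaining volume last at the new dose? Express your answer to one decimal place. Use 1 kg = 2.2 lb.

Initial rate:
Weight = 44 lb ÷ 2.2 lb/kg = 20 kg
Dose = 19.3 ng/kg/min × 20 kg = 386 ng/min
386 ng/min × 60 min/hr = 23160 ng/hr
Concentration = 2217 mcg ÷ 1180 mL = 1.878814 mcg/mL = 1878.814 ng/mL
Rate = 23160 ng/hr ÷ 1878.814 ng/mL = 12.32693 mL/hr
Volume infused so far = 12.32693 mL/hr × 40.6 hr = 500.4733 mL
Volume remaining = 1180 − 500.4733 = 679.5267 mL
New rate:
Dose = 6 ng/kg/min × 20 kg = 120 ng/min
120 ng/min × 60 min/hr = 7200 ng/hr
Rate = 7200 ng/hr ÷ 1878.814 ng/mL = 3.832206 mL/hr
Time remaining = 679.5267 mL ÷ 3.832206 mL/hr = 177.32 hr

177.3 hours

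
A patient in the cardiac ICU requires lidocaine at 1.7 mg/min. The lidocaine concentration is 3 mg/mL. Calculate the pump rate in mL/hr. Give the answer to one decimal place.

1.7 mg/min × 60 min/hr = 102 mg/hr
Rate = 102 mg/hr ÷ 3 mg/mL = 34 mL/hr

34.0 mL/hr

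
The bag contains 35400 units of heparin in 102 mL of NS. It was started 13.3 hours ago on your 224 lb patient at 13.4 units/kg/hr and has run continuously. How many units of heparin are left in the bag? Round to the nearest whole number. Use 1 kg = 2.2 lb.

17254 units

Weight = 224 lb ÷ 2.2 lb/kg = 101.8182 kg
Dose = 13.4 units/kg/hr × 101.8182 kg = 1364.364 units/hr
Concentration = 35400 units ÷ 102 mL = 347.0588 units/mL
Rate = 1364.364 units/hr ÷ 347.0588 units/mL = 3.931217 mL/hr
Volume infused = 3.931217 mL/hr × 13.3 hr = 52.28519 mL
Volume remaining = 102 − 52.28519 = 49.71481 mL
Drug remaining = 49.71481 mL × 347.0588 units/mL = 17253.96 units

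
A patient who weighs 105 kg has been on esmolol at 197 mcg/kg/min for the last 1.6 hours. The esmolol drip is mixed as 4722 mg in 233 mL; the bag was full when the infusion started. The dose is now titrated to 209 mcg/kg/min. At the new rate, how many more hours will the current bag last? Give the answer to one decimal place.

2.1 hours

Initial rate:
Dose = 197 mcg/kg/min × 105 kg = 20685 mcg/min
20685 mcg/min × 60 min/hr = 1241100 mcg/hr
Concentration = 4722 mg ÷ 233 mL = 20.26609 mg/mL = 20266.09 mcg/mL
Rate = 1241100 mcg/hr ÷ 20266.09 mcg/mL = 61.24022 mL/hr
Volume infused so far = 61.24022 mL/hr × 1.6 hr = 97.98435 mL
Volume remaining = 233 − 97.98435 = 135.0157 mL
New rate:
Dose = 209 mcg/kg/min × 105 kg = 21945 mcg/min
21945 mcg/min × 60 min/hr = 1316700 mcg/hr
Rate = 1316700 mcg/hr ÷ 20266.09 mcg/mL = 64.97058 mL/hr
Time remaining = 135.0157 mL ÷ 64.97058 mL/hr = 2.078104 hr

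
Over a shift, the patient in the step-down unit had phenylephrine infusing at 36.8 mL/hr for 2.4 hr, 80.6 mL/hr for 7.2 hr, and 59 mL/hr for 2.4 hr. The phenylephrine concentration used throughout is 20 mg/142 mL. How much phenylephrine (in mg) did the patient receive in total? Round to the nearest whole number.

114 mg

Concentration = 20 mg ÷ 142 mL = 0.1408451 mg/mL
Stage 1: 36.8 mL/hr × 2.4 hr = 88.32 mL → 88.32 mL × 0.1408451 mg/mL = 12.43944 mg
Stage 2: 80.6 mL/hr × 7.2 hr = 580.32 mL → 580.32 mL × 0.1408451 mg/mL = 81.73521 mg
Stage 3: 59 mL/hr × 2.4 hr = 141.6 mL → 141.6 mL × 0.1408451 mg/mL = 19.94366 mg
Total = 12.43944 + 81.73521 + 19.94366 = 114.1183 mg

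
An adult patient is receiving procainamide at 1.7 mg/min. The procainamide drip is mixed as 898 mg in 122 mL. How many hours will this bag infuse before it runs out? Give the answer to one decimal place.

8.8 hours

1.7 mg/min × 60 min/hr = 102 mg/hr
Concentration = 898 mg ÷ 122 mL = 7.360656 mg/mL
Rate = 102 mg/hr ÷ 7.360656 mg/mL = 13.85746 mL/hr
Duration = 122 mL ÷ 13.85746 mL/hr = 8.803922 hr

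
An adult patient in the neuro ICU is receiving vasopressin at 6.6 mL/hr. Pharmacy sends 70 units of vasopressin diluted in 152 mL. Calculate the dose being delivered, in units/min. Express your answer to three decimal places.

0.051 units/min

Concentration = 70 units ÷ 152 mL = 0.4605263 units/mL
Drug rate = 6.6 mL/hr × 0.4605263 units/mL = 3.039474 units/hr
3.039474 units/hr ÷ 60 min/hr = 0.05065789 units/min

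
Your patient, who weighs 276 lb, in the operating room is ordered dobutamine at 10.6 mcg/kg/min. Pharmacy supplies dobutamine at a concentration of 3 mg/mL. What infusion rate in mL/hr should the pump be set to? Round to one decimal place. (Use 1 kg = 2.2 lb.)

26.6 mL/hr

Weight = 276 lb ÷ 2.2 lb/kg = 125.4545 kg
Dose = 10.6 mcg/kg/min × 125.4545 kg = 1329.818 mcg/min
1329.818 mcg/min × 60 min/hr = 79789.09 mcg/hr
Concentration = 3 mg/mL = 3000 mcg/mL
Rate = 79789.09 mcg/hr ÷ 3000 mcg/mL = 26.59636 mL/hr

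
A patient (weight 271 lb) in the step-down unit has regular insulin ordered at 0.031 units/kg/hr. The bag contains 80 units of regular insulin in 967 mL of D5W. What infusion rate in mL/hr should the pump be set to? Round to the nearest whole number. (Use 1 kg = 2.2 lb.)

Weight = 271 lb ÷ 2.2 lb/kg = 123.1818 kg
Dose = 0.031 units/kg/hr × 123.1818 kg = 3.818636 units/hr
Concentration = 80 units ÷ 967 mL = 0.08273009 units/mL
Rate = 3.818636 units/hr ÷ 0.08273009 units/mL = 46.15777 mL/hr

46 mL/hr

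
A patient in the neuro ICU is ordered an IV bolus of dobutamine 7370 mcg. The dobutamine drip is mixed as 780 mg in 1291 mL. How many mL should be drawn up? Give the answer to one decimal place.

Concentration = 780 mg ÷ 1291 mL = 0.6041828 mg/mL = 604.1828 mcg/mL
Volume = 7370 mcg ÷ 604.1828 mcg/mL = 12.19829 mL

12.2 mL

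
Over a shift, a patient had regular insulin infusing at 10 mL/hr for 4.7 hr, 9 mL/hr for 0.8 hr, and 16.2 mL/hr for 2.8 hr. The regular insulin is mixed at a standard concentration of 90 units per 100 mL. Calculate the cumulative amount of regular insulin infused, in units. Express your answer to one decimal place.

89.6 units

Concentration = 90 units ÷ 100 mL = 0.9 units/mL
Stage 1: 10 mL/hr × 4.7 hr = 47 mL → 47 mL × 0.9 units/mL = 42.3 units
Stage 2: 9 mL/hr × 0.8 hr = 7.2 mL → 7.2 mL × 0.9 units/mL = 6.48 units
Stage 3: 16.2 mL/hr × 2.8 hr = 45.36 mL → 45.36 mL × 0.9 units/mL = 40.824 units
Total = 42.3 + 6.48 + 40.824 = 89.604 units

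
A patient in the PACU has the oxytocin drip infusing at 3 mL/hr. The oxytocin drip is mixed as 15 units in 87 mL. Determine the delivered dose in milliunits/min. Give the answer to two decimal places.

Concentration = 15 units ÷ 87 mL = 0.1724138 units/mL = 172.4138 milliunits/mL
Drug rate = 3 mL/hr × 172.4138 milliunits/mL = 517.2414 milliunits/hr
517.2414 milliunits/hr ÷ 60 min/hr = 8.62069 milliunits/min

8.62 milliunits/min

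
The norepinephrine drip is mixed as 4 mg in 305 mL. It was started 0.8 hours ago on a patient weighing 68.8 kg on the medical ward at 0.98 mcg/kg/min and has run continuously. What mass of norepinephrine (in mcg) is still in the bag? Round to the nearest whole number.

764 mcg

Dose = 0.98 mcg/kg/min × 68.8 kg = 67.424 mcg/min
67.424 mcg/min × 60 min/hr = 4045.44 mcg/hr
Concentration = 4 mg ÷ 305 mL = 0.01311475 mg/mL = 13.11475 mcg/mL
Rate = 4045.44 mcg/hr ÷ 13.11475 mcg/mL = 308.4648 mL/hr
Volume infused = 308.4648 mL/hr × 0.8 hr = 246.7718 mL
Volume remaining = 305 − 246.7718 = 58.22816 mL
Drug remaining = 58.22816 mL × 13.11475 mcg/mL = 763.648 mcg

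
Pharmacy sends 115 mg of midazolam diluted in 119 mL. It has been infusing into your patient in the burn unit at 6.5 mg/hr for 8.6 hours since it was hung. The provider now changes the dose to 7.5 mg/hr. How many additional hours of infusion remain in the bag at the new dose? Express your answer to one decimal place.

Initial rate:
Concentration = 115 mg ÷ 119 mL = 0.9663866 mg/mL
Rate = 6.5 mg/hr ÷ 0.9663866 mg/mL = 6.726087 mL/hr
Volume infused so far = 6.726087 mL/hr × 8.6 hr = 57.84435 mL
Volume remaining = 119 − 57.84435 = 61.15565 mL
New rate:
Rate = 7.5 mg/hr ÷ 0.9663866 mg/mL = 7.76087 mL/hr
Time remaining = 61.15565 mL ÷ 7.76087 mL/hr = 7.88 hr

7.9 hours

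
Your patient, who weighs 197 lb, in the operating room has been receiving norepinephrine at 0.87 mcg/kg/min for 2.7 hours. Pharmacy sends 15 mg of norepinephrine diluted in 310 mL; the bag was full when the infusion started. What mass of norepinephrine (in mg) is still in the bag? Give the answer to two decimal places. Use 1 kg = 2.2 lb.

2.38 mg

Weight = 197 lb ÷ 2.2 lb/kg = 89.54545 kg
Dose = 0.87 mcg/kg/min × 89.54545 kg = 77.90455 mcg/min
77.90455 mcg/min × 60 min/hr = 4674.273 mcg/hr
Concentration = 15 mg ÷ 310 mL = 0.0483871 mg/mL = 48.3871 mcg/mL
Rate = 4674.273 mcg/hr ÷ 48.3871 mcg/mL = 96.60164 mL/hr
Volume infused = 96.60164 mL/hr × 2.7 hr = 260.8244 mL
Volume remaining = 310 − 260.8244 = 49.17558 mL
Drug remaining = 49.17558 mL × 48.3871 mcg/mL = 2379.464 mcg = 2.379464 mg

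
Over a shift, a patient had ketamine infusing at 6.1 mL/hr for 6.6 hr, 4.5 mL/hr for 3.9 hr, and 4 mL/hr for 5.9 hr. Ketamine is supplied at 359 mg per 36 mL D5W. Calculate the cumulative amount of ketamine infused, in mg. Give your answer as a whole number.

812 mg

Concentration = 359 mg ÷ 36 mL = 9.972222 mg/mL
Stage 1: 6.1 mL/hr × 6.6 hr = 40.26 mL → 40.26 mL × 9.972222 mg/mL = 401.4817 mg
Stage 2: 4.5 mL/hr × 3.9 hr = 17.55 mL → 17.55 mL × 9.972222 mg/mL = 175.0125 mg
Stage 3: 4 mL/hr × 5.9 hr = 23.6 mL → 23.6 mL × 9.972222 mg/mL = 235.3444 mg
Total = 401.4817 + 175.0125 + 235.3444 = 811.8386 mg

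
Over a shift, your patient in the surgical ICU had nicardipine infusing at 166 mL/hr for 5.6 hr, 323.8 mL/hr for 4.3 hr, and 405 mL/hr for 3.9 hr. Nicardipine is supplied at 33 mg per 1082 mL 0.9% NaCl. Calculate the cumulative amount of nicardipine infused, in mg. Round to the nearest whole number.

119 mg

Concentration = 33 mg ÷ 1082 mL = 0.03049908 mg/mL
Stage 1: 166 mL/hr × 5.6 hr = 929.6 mL → 929.6 mL × 0.03049908 mg/mL = 28.35194 mg
Stage 2: 323.8 mL/hr × 4.3 hr = 1392.34 mL → 1392.34 mL × 0.03049908 mg/mL = 42.46508 mg
Stage 3: 405 mL/hr × 3.9 hr = 1579.5 mL → 1579.5 mL × 0.03049908 mg/mL = 48.17329 mg
Total = 28.35194 + 42.46508 + 48.17329 = 118.9903 mg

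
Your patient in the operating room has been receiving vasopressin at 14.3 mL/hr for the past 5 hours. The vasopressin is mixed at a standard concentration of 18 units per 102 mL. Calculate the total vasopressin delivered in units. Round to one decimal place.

Concentration = 18 units ÷ 102 mL = 0.1764706 units/mL
Drug rate = 14.3 mL/hr × 0.1764706 units/mL = 2.523529 units/hr
Total = 2.523529 units/hr × 5 hr = 12.61765 units

12.6 units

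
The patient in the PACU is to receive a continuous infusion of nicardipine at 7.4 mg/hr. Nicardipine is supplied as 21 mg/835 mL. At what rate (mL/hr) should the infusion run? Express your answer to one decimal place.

294.2 mL/hr

Concentration = 21 mg ÷ 835 mL = 0.0251497 mg/mL
Rate = 7.4 mg/hr ÷ 0.0251497 mg/mL = 294.2381 mL/hr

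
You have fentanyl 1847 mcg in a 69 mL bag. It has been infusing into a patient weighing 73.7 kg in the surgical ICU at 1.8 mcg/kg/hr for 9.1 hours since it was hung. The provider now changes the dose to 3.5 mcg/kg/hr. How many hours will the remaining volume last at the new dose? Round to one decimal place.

Initial rate:
Dose = 1.8 mcg/kg/hr × 73.7 kg = 132.66 mcg/hr
Concentration = 1847 mcg ÷ 69 mL = 26.76812 mcg/mL
Rate = 132.66 mcg/hr ÷ 26.76812 mcg/mL = 4.955896 mL/hr
Volume infused so far = 4.955896 mL/hr × 9.1 hr = 45.09865 mL
Volume remaining = 69 − 45.09865 = 23.90135 mL
New rate:
Dose = 3.5 mcg/kg/hr × 73.7 kg = 257.95 mcg/hr
Rate = 257.95 mcg/hr ÷ 26.76812 mcg/mL = 9.636465 mL/hr
Time remaining = 23.90135 mL ÷ 9.636465 mL/hr = 2.480302 hr

2.5 hours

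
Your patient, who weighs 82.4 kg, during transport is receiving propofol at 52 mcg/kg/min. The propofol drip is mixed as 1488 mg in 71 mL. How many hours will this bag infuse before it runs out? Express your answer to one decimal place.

5.8 hours

Dose = 52 mcg/kg/min × 82.4 kg = 4284.8 mcg/min
4284.8 mcg/min × 60 min/hr = 257088 mcg/hr
Concentration = 1488 mg ÷ 71 mL = 20.95775 mg/mL = 20957.75 mcg/mL
Rate = 257088 mcg/hr ÷ 20957.75 mcg/mL = 12.26697 mL/hr
Duration = 71 mL ÷ 12.26697 mL/hr = 5.787901 hr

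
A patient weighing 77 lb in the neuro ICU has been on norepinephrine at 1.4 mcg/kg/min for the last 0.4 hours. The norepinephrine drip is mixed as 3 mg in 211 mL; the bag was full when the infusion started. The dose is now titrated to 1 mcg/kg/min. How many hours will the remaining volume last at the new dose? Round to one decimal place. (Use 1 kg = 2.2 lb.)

Initial rate:
Weight = 77 lb ÷ 2.2 lb/kg = 35 kg
Dose = 1.4 mcg/kg/min × 35 kg = 49 mcg/min
49 mcg/min × 60 min/hr = 2940 mcg/hr
Concentration = 3 mg ÷ 211 mL = 0.01421801 mg/mL = 14.21801 mcg/mL
Rate = 2940 mcg/hr ÷ 14.21801 mcg/mL = 206.78 mL/hr
Volume infused so far = 206.78 mL/hr × 0.4 hr = 82.712 mL
Volume remaining = 211 − 82.712 = 128.288 mL
New rate:
Dose = 1 mcg/kg/min × 35 kg = 35 mcg/min
35 mcg/min × 60 min/hr = 2100 mcg/hr
Rate = 2100 mcg/hr ÷ 14.21801 mcg/mL = 147.7 mL/hr
Time remaining = 128.288 mL ÷ 147.7 mL/hr = 0.8685714 hr

0.9 hours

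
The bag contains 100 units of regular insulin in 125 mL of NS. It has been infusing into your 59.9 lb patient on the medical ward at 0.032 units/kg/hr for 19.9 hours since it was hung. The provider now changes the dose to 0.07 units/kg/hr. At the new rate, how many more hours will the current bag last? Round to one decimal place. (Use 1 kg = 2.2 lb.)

Initial rate:
Weight = 59.9 lb ÷ 2.2 lb/kg = 27.22727 kg
Dose = 0.032 units/kg/hr × 27.22727 kg = 0.8712727 units/hr
Concentration = 100 units ÷ 125 mL = 0.8 units/mL
Rate = 0.8712727 units/hr ÷ 0.8 units/mL = 1.089091 mL/hr
Volume infused so far = 1.089091 mL/hr × 19.9 hr = 21.67291 mL
Volume remaining = 125 − 21.67291 = 103.3271 mL
New rate:
Dose = 0.07 units/kg/hr × 27.22727 kg = 1.905909 units/hr
Rate = 1.905909 units/hr ÷ 0.8 units/mL = 2.382386 mL/hr
Time remaining = 103.3271 mL ÷ 2.382386 mL/hr = 43.37126 hr

43.4 hours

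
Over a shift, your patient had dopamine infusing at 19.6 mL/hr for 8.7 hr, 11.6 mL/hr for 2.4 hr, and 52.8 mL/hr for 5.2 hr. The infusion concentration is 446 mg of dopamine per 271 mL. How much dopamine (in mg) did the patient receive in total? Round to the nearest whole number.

778 mg

Concentration = 446 mg ÷ 271 mL = 1.645756 mg/mL
Stage 1: 19.6 mL/hr × 8.7 hr = 170.52 mL → 170.52 mL × 1.645756 mg/mL = 280.6344 mg
Stage 2: 11.6 mL/hr × 2.4 hr = 27.84 mL → 27.84 mL × 1.645756 mg/mL = 45.81786 mg
Stage 3: 52.8 mL/hr × 5.2 hr = 274.56 mL → 274.56 mL × 1.645756 mg/mL = 451.8589 mg
Total = 280.6344 + 45.81786 + 451.8589 = 778.3111 mg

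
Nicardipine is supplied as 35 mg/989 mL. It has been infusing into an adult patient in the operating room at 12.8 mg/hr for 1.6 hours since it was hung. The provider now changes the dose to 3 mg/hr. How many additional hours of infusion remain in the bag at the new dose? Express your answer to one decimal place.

Initial rate:
Concentration = 35 mg ÷ 989 mL = 0.03538928 mg/mL
Rate = 12.8 mg/hr ÷ 0.03538928 mg/mL = 361.6914 mL/hr
Volume infused so far = 361.6914 mL/hr × 1.6 hr = 578.7063 mL
Volume remaining = 989 − 578.7063 = 410.2937 mL
New rate:
Rate = 3 mg/hr ÷ 0.03538928 mg/mL = 84.77143 mL/hr
Time remaining = 410.2937 mL ÷ 84.77143 mL/hr = 4.84 hr

4.8 hours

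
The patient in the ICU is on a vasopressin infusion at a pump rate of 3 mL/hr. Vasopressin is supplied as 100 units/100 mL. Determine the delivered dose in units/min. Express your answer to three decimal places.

Concentration = 100 units ÷ 100 mL = 1 units/mL
Drug rate = 3 mL/hr × 1 units/mL = 3 units/hr
3 units/hr ÷ 60 min/hr = 0.05 units/min

0.050 units/min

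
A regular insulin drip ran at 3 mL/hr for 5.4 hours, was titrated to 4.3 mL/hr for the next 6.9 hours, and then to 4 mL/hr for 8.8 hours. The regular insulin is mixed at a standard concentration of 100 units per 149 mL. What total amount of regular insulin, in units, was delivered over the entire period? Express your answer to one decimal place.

Concentration = 100 units ÷ 149 mL = 0.6711409 units/mL
Stage 1: 3 mL/hr × 5.4 hr = 16.2 mL → 16.2 mL × 0.6711409 units/mL = 10.87248 units
Stage 2: 4.3 mL/hr × 6.9 hr = 29.67 mL → 29.67 mL × 0.6711409 units/mL = 19.91275 units
Stage 3: 4 mL/hr × 8.8 hr = 35.2 mL → 35.2 mL × 0.6711409 units/mL = 23.62416 units
Total = 10.87248 + 19.91275 + 23.62416 = 54.4094 units

54.4 units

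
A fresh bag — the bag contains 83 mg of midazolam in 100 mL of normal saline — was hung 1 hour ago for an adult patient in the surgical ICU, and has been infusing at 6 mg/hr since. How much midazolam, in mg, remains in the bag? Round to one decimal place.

Concentration = 83 mg ÷ 100 mL = 0.83 mg/mL
Rate = 6 mg/hr ÷ 0.83 mg/mL = 7.228916 mL/hr
Volume infused = 7.228916 mL/hr × 1 hr = 7.228916 mL
Volume remaining = 100 − 7.228916 = 92.77108 mL
Drug remaining = 92.77108 mL × 0.83 mg/mL = 77 mg

77.0 mg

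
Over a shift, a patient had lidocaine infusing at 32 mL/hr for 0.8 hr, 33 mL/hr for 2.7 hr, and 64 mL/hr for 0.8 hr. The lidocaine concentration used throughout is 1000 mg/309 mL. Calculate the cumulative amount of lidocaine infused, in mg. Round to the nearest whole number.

Concentration = 1000 mg ÷ 309 mL = 3.236246 mg/mL
Stage 1: 32 mL/hr × 0.8 hr = 25.6 mL → 25.6 mL × 3.236246 mg/mL = 82.8479 mg
Stage 2: 33 mL/hr × 2.7 hr = 89.1 mL → 89.1 mL × 3.236246 mg/mL = 288.3495 mg
Stage 3: 64 mL/hr × 0.8 hr = 51.2 mL → 51.2 mL × 3.236246 mg/mL = 165.6958 mg
Total = 82.8479 + 288.3495 + 165.6958 = 536.8932 mg

537 mg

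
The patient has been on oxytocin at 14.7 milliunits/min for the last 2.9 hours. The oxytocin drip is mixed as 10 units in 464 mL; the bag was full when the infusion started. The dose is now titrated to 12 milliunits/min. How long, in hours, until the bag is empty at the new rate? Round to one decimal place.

10.3 hours

Initial rate:
14.7 milliunits/min × 60 min/hr = 882 milliunits/hr
Concentration = 10 units ÷ 464 mL = 0.02155172 units/mL = 21.55172 milliunits/mL
Rate = 882 milliunits/hr ÷ 21.55172 milliunits/mL = 40.9248 mL/hr
Volume infused so far = 40.9248 mL/hr × 2.9 hr = 118.6819 mL
Volume remaining = 464 − 118.6819 = 345.3181 mL
New rate:
12 milliunits/min × 60 min/hr = 720 milliunits/hr
Rate = 720 milliunits/hr ÷ 21.55172 milliunits/mL = 33.408 mL/hr
Time remaining = 345.3181 mL ÷ 33.408 mL/hr = 10.33639 hr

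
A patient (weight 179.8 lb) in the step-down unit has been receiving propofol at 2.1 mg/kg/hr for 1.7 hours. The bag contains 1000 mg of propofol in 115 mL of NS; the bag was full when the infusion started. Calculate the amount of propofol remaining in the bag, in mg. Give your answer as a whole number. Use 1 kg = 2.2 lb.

Weight = 179.8 lb ÷ 2.2 lb/kg = 81.72727 kg
Dose = 2.1 mg/kg/hr × 81.72727 kg = 171.6273 mg/hr
Concentration = 1000 mg ÷ 115 mL = 8.695652 mg/mL
Rate = 171.6273 mg/hr ÷ 8.695652 mg/mL = 19.73714 mL/hr
Volume infused = 19.73714 mL/hr × 1.7 hr = 33.55313 mL
Volume remaining = 115 − 33.55313 = 81.44687 mL
Drug remaining = 81.44687 mL × 8.695652 mg/mL = 708.2336 mg

708 mg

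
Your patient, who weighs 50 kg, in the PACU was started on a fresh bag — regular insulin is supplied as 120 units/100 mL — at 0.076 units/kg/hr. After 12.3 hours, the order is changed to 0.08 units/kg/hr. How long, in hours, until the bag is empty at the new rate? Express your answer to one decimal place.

18.3 hours

Initial rate:
Dose = 0.076 units/kg/hr × 50 kg = 3.8 units/hr
Concentration = 120 units ÷ 100 mL = 1.2 units/mL
Rate = 3.8 units/hr ÷ 1.2 units/mL = 3.166667 mL/hr
Volume infused so far = 3.166667 mL/hr × 12.3 hr = 38.95 mL
Volume remaining = 100 − 38.95 = 61.05 mL
New rate:
Dose = 0.08 units/kg/hr × 50 kg = 4 units/hr
Rate = 4 units/hr ÷ 1.2 units/mL = 3.333333 mL/hr
Time remaining = 61.05 mL ÷ 3.333333 mL/hr = 18.315 hr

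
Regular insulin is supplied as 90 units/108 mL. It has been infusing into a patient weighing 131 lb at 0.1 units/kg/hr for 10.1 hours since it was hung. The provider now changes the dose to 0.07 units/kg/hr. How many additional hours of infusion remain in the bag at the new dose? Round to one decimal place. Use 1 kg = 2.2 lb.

7.2 hours

Initial rate:
Weight = 131 lb ÷ 2.2 lb/kg = 59.54545 kg
Dose = 0.1 units/kg/hr × 59.54545 kg = 5.954545 units/hr
Concentration = 90 units ÷ 108 mL = 0.8333333 units/mL
Rate = 5.954545 units/hr ÷ 0.8333333 units/mL = 7.145455 mL/hr
Volume infused so far = 7.145455 mL/hr × 10.1 hr = 72.16909 mL
Volume remaining = 108 − 72.16909 = 35.83091 mL
New rate:
Dose = 0.07 units/kg/hr × 59.54545 kg = 4.168182 units/hr
Rate = 4.168182 units/hr ÷ 0.8333333 units/mL = 5.001818 mL/hr
Time remaining = 35.83091 mL ÷ 5.001818 mL/hr = 7.163577 hr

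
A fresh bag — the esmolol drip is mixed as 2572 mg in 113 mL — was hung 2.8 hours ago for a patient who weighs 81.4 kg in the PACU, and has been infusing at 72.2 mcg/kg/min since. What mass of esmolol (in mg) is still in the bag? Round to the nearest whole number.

Dose = 72.2 mcg/kg/min × 81.4 kg = 5877.08 mcg/min
5877.08 mcg/min × 60 min/hr = 352624.8 mcg/hr
Concentration = 2572 mg ÷ 113 mL = 22.76106 mg/mL = 22761.06 mcg/mL
Rate = 352624.8 mcg/hr ÷ 22761.06 mcg/mL = 15.49246 mL/hr
Volume infused = 15.49246 mL/hr × 2.8 hr = 43.37888 mL
Volume remaining = 113 − 43.37888 = 69.62112 mL
Drug remaining = 69.62112 mL × 22761.06 mcg/mL = 1584651 mcg = 1584.651 mg

1585 mg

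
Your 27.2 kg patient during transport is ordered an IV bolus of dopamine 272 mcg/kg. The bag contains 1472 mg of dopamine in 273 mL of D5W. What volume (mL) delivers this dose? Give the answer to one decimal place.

Dose = 272 mcg/kg × 27.2 kg = 7398.4 mcg
Concentration = 1472 mg ÷ 273 mL = 5.391941 mg/mL = 5391.941 mcg/mL
Volume = 7398.4 mcg ÷ 5391.941 mcg/mL = 1.372122 mL

1.4 mL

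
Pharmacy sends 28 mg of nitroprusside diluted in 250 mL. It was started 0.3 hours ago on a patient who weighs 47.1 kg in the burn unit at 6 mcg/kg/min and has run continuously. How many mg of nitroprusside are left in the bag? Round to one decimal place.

Dose = 6 mcg/kg/min × 47.1 kg = 282.6 mcg/min
282.6 mcg/min × 60 min/hr = 16956 mcg/hr
Concentration = 28 mg ÷ 250 mL = 0.112 mg/mL = 112 mcg/mL
Rate = 16956 mcg/hr ÷ 112 mcg/mL = 151.3929 mL/hr
Volume infused = 151.3929 mL/hr × 0.3 hr = 45.41786 mL
Volume remaining = 250 − 45.41786 = 204.5821 mL
Drug remaining = 204.5821 mL × 112 mcg/mL = 22913.2 mcg = 22.9132 mg

22.9 mg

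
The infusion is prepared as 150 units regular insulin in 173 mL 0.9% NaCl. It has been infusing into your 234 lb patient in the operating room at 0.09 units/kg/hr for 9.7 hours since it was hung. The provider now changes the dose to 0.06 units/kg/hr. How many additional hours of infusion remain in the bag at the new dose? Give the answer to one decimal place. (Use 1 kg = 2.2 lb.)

Initial rate:
Weight = 234 lb ÷ 2.2 lb/kg = 106.3636 kg
Dose = 0.09 units/kg/hr × 106.3636 kg = 9.572727 units/hr
Concentration = 150 units ÷ 173 mL = 0.867052 units/mL
Rate = 9.572727 units/hr ÷ 0.867052 units/mL = 11.04055 mL/hr
Volume infused so far = 11.04055 mL/hr × 9.7 hr = 107.0933 mL
Volume remaining = 173 − 107.0933 = 65.90671 mL
New rate:
Dose = 0.06 units/kg/hr × 106.3636 kg = 6.381818 units/hr
Rate = 6.381818 units/hr ÷ 0.867052 units/mL = 7.360364 mL/hr
Time remaining = 65.90671 mL ÷ 7.360364 mL/hr = 8.954274 hr

9.0 hours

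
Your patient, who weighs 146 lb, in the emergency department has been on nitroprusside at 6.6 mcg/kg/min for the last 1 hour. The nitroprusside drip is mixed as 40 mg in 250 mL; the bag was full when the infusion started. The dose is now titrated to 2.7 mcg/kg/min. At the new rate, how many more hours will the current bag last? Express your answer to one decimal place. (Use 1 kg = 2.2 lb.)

Initial rate:
Weight = 146 lb ÷ 2.2 lb/kg = 66.36364 kg
Dose = 6.6 mcg/kg/min × 66.36364 kg = 438 mcg/min
438 mcg/min × 60 min/hr = 26280 mcg/hr
Concentration = 40 mg ÷ 250 mL = 0.16 mg/mL = 160 mcg/mL
Rate = 26280 mcg/hr ÷ 160 mcg/mL = 164.25 mL/hr
Volume infused so far = 164.25 mL/hr × 1 hr = 164.25 mL
Volume remaining = 250 − 164.25 = 85.75 mL
New rate:
Dose = 2.7 mcg/kg/min × 66.36364 kg = 179.1818 mcg/min
179.1818 mcg/min × 60 min/hr = 10750.91 mcg/hr
Rate = 10750.91 mcg/hr ÷ 160 mcg/mL = 67.19318 mL/hr
Time remaining = 85.75 mL ÷ 67.19318 mL/hr = 1.276171 hr

1.3 hours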